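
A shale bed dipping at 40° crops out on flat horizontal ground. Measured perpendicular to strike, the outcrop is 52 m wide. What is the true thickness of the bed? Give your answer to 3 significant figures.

True thickness t = w · sin(dip) = 52 × sin 40°
t = 52 × 0.6428 = 33.425 m

33.4 m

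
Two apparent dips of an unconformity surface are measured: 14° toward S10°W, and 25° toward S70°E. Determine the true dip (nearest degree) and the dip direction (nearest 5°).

Represent each trace as a vector plunging at its apparent dip toward its trend (east-north-up frame): v₁ = (-0.168, -0.956, -0.242), v₂ = (0.852, -0.310, -0.423).
Cross product v₁ × v₂ gives the pole to the plane: n ∝ (0.329, -0.277, 0.866).
tan δ = √(n_x²+n_y²)/n_z = 0.430/0.866, so δ = 26.4°.
The horizontal component of n points toward azimuth atan2(n_x, n_y) = 130°, the dip direction.

true dip 26°, dip direction 130°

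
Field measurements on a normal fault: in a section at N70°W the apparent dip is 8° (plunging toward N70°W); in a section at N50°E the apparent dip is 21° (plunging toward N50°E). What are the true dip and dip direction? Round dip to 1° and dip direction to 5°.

true dip 28°, dip direction 005°

Each apparent-dip line lies in the plane. As unit vectors (x east, y north, z up), v₁ plunges 8°→N70°W and v₂ plunges 21°→N50°E.
Cross product v₁ × v₂ gives the pole to the plane: n ∝ (0.038, 0.433, 0.801).
Dip δ = arctan(|n_h|/n_z) = arctan(0.435/0.801) = 28.5°.
The horizontal component of n points toward azimuth atan2(n_x, n_y) = 5°, the dip direction.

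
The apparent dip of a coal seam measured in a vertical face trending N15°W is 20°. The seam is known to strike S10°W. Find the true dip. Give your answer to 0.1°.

β = acute angle between strike S10°W and section N15°W = 25°.
tan(true dip) = tan 20° / sin 25° = 0.8612
δ = arctan(0.8612) = 40.74°

40.7°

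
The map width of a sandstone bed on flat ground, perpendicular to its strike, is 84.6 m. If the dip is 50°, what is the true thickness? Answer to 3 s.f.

64.8 m

True thickness t = w · sin(dip) = 84.6 × sin 50°
t = 84.6 × 0.7660 = 64.807 m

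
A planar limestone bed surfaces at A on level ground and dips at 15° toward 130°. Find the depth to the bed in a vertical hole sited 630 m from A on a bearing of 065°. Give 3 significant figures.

The hole lies 65° from the dip direction, so the down-dip offset is 630 × cos 65° = 266.25 m.
Depth = down-dip offset × tan(dip) = 266.25 × tan 15° = 266.25 × 0.2679
Depth = 71.34 m

71.3 m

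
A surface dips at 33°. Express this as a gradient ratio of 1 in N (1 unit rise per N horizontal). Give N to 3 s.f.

1 in 1.54

1 : N means tan θ = 1/N, so N = 1/tan 33° = 1/0.6494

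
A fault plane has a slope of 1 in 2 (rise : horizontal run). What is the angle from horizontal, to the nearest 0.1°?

tan θ = 1/2 = 0.5000
θ = arctan(0.5000) = 26.57°

26.6°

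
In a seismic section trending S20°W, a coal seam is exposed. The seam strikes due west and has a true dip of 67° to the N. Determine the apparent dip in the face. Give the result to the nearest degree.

66°

The strike is due west and the section trends S20°W; the acute angle between them is β = 70°.
tan α = tan 67° × sin 70° = 2.3559 × 0.9397 = 2.2138
apparent dip = arctan 2.2138 = 65.69°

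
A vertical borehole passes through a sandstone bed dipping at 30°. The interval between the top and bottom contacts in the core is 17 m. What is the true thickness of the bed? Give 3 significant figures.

14.7 m

True thickness t = h · cos(dip) = 17 × cos 30°
t = 17 × 0.8660 = 14.722 m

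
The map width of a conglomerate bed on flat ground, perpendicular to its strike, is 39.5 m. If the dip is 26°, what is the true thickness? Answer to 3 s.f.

True thickness t = w · sin(dip) = 39.5 × sin 26°
t = 39.5 × 0.4384 = 17.316 m

17.3 m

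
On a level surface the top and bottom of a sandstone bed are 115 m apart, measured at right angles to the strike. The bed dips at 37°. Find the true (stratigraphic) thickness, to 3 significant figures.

69.2 m

True thickness t = w · sin(dip) = 115 × sin 37°
t = 115 × 0.6018 = 69.209 m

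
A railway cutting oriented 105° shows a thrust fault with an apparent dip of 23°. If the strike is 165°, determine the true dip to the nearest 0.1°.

26.1°

The section is 60° from the strike.
tan δ = tan α / sin β = tan 23° / sin 60° = 0.4245 / 0.8660 = 0.4901
true dip = arctan 0.4901 = 26.11°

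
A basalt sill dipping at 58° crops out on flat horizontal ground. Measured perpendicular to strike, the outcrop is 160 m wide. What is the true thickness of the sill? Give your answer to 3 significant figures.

136 m

True thickness t = w · sin(dip) = 160 × sin 58°
t = 160 × 0.8480 = 135.688 m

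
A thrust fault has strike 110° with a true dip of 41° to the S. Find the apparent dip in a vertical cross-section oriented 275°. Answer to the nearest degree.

13°

The strike is 110° and the section trends 275°; the acute angle between them is β = 15°.
tan(apparent dip) = tan 41° · sin 15° = 0.2250
α = arctan(0.2250) = 12.68°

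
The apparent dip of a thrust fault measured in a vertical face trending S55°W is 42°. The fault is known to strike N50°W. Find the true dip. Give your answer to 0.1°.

43.0°

β = acute angle between strike N50°W and section S55°W = 75°.
tan(true dip) = tan 42° / sin 75° = 0.9322
δ = arctan(0.9322) = 42.99°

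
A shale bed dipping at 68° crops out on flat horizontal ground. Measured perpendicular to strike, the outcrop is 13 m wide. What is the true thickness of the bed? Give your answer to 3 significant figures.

12.1 m

True thickness t = w · sin(dip) = 13 × sin 68°
t = 13 × 0.9272 = 12.053 m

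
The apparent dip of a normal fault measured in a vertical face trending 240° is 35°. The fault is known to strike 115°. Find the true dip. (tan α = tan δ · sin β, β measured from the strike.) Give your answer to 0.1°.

The section is 55° from the strike.
tan(true dip) = tan 35° / sin 55° = 0.8548
δ = arctan(0.8548) = 40.52°

40.5°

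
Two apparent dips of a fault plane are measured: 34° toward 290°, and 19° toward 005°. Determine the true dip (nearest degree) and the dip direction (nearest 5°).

true dip 35°, dip direction 305°

The two traces are lines in the plane: v₁ = (sin 290°·cos 34°, cos 290°·cos 34°, −sin 34°), v₂ = (sin 5°·cos 19°, cos 5°·cos 19°, −sin 19°).
Cross product v₁ × v₂ gives the pole to the plane: n ∝ (-0.434, 0.300, 0.757).
True dip = arccos(n_z / |n|) = arccos(0.8204) = 34.9°.
The horizontal component of n points toward azimuth atan2(n_x, n_y) = 305°, the dip direction.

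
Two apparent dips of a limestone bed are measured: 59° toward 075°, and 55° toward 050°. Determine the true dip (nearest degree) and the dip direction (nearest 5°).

The two traces are lines in the plane: v₁ = (sin 75°·cos 59°, cos 75°·cos 59°, −sin 59°), v₂ = (sin 50°·cos 55°, cos 50°·cos 55°, −sin 55°).
The plane normal is n = v₁ × v₂ ∝ (0.207, 0.031, 0.125).
True dip = arccos(n_z / |n|) = arccos(0.5126) = 59.2°.
The horizontal component of n points toward azimuth atan2(n_x, n_y) = 82°, the dip direction.

true dip 59°, dip direction 080°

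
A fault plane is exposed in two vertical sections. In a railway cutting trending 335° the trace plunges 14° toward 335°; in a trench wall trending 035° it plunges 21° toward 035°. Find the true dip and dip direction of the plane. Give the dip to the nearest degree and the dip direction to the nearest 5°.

true dip 21°, dip direction 025°

The two traces are lines in the plane: v₁ = (sin 335°·cos 14°, cos 335°·cos 14°, −sin 14°), v₂ = (sin 35°·cos 21°, cos 35°·cos 21°, −sin 21°).
n = v₁ × v₂ = (0.130, 0.276, 0.784) (taken with n_z > 0).
Dip δ = arctan(|n_h|/n_z) = arctan(0.306/0.784) = 21.3°.
The horizontal component of n points toward azimuth atan2(n_x, n_y) = 25°, the dip direction.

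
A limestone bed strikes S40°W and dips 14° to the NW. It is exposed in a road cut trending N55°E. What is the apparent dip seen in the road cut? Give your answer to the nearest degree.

4°

The section lies 15° from the strike.
tan α = tan 14° × sin 15° = 0.2493 × 0.2588 = 0.0645
α = arctan(0.0645) = 3.69°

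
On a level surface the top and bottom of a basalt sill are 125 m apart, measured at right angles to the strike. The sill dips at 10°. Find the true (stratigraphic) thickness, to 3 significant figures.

21.7 m

True thickness t = w · sin(dip) = 125 × sin 10°
t = 125 × 0.1736 = 21.706 m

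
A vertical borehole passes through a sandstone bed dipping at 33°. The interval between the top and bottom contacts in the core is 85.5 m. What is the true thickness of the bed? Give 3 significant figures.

71.7 m

True thickness t = h · cos(dip) = 85.5 × cos 33°
t = 85.5 × 0.8387 = 71.706 m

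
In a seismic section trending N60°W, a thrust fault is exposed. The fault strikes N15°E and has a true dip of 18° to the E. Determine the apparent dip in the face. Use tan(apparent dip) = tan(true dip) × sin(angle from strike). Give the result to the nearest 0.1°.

The strike is N15°E and the section trends N60°W; the acute angle between them is β = 75°.
tan(apparent dip) = tan 18° · sin 75° = 0.3138
apparent dip = arctan 0.3138 = 17.42°

17.4°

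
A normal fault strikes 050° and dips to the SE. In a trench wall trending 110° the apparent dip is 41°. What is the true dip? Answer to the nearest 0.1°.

β = acute angle between strike 050° and section 110° = 60°.
tan δ = tan α / sin β = tan 41° / sin 60° = 0.8693 / 0.8660 = 1.0038
δ = arctan(1.0038) = 45.11°

45.1°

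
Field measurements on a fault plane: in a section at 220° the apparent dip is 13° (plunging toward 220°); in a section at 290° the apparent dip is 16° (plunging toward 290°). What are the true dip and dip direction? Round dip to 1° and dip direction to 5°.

true dip 18°, dip direction 265°

The two traces are lines in the plane: v₁ = (sin 220°·cos 13°, cos 220°·cos 13°, −sin 13°), v₂ = (sin 290°·cos 16°, cos 290°·cos 16°, −sin 16°).
n = v₁ × v₂ = (-0.280, -0.031, 0.880) (taken with n_z > 0).
True dip = arccos(n_z / |n|) = arccos(0.9525) = 17.7°.
Dip direction = azimuth of (n_x, n_y) = atan2(-0.280, -0.031) = 264°.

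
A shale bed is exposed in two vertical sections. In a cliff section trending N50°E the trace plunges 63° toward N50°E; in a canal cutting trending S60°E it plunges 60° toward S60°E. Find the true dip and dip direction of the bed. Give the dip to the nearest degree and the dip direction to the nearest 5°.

true dip 66°, dip direction 080°

The two traces are lines in the plane: v₁ = (sin 50°·cos 63°, cos 50°·cos 63°, −sin 63°), v₂ = (sin 120°·cos 60°, cos 120°·cos 60°, −sin 60°).
The plane normal is n = v₁ × v₂ ∝ (0.475, 0.085, 0.213).
True dip = arccos(n_z / |n|) = arccos(0.4040) = 66.2°.
Dip direction = atan2(0.475, 0.085) = 80° (azimuth of n's horizontal projection).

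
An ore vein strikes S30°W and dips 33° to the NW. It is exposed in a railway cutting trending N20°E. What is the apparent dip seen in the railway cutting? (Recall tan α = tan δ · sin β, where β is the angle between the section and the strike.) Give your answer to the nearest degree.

Angle between strike (S30°W) and section (N20°E): β = 10°.
tan(apparent dip) = tan 33° · sin 10° = 0.1128
apparent dip = arctan 0.1128 = 6.43°

6°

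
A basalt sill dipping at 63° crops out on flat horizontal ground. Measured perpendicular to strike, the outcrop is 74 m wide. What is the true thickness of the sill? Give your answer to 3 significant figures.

65.9 m

True thickness t = w · sin(dip) = 74 × sin 63°
t = 74 × 0.8910 = 65.934 m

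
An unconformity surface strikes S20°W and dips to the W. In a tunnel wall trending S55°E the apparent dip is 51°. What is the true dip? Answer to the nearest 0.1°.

The section is 75° from the strike.
tan δ = tan α / sin β = tan 51° / sin 75° = 1.2349 / 0.9659 = 1.2785
true dip = arctan 1.2785 = 51.97°

52.0°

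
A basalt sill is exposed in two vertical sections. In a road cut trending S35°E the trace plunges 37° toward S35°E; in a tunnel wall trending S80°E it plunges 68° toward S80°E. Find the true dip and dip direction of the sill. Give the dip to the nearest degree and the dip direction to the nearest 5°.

Each apparent-dip line lies in the plane. As unit vectors (x east, y north, z up), v₁ plunges 37°→S35°E and v₂ plunges 68°→S80°E.
The plane normal is n = v₁ × v₂ ∝ (0.567, 0.203, 0.212).
tan δ = √(n_x²+n_y²)/n_z = 0.603/0.212, so δ = 70.7°.
Dip direction = azimuth of (n_x, n_y) = atan2(0.567, 0.203) = 70°.

true dip 71°, dip direction 070°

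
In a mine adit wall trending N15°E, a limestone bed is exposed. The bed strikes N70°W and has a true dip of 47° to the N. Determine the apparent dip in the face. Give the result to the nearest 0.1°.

46.9°

Angle between strike (N70°W) and section (N15°E): β = 85°.
tan α = tan 47° × sin 85° = 1.0724 × 0.9962 = 1.0683
apparent dip = arctan 1.0683 = 46.89°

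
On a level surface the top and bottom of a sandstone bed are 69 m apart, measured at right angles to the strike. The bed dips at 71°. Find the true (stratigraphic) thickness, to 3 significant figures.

True thickness t = w · sin(dip) = 69 × sin 71°
t = 69 × 0.9455 = 65.241 m

65.2 m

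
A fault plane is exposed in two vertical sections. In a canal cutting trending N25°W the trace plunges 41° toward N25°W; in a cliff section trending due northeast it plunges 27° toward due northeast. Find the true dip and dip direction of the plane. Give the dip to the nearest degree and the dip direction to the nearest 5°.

Represent each trace as a vector plunging at its apparent dip toward its trend (east-north-up frame): v₁ = (-0.319, 0.684, -0.656), v₂ = (0.630, 0.630, -0.454).
Cross product v₁ × v₂ gives the pole to the plane: n ∝ (-0.103, 0.558, 0.632).
Dip δ = arctan(|n_h|/n_z) = arctan(0.568/0.632) = 41.9°.
The horizontal component of n points toward azimuth atan2(n_x, n_y) = 350°, the dip direction.

true dip 42°, dip direction 350°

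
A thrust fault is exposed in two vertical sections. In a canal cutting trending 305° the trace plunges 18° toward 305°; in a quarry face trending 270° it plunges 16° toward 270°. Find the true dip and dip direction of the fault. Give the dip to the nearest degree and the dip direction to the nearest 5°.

Represent each trace as a vector plunging at its apparent dip toward its trend (east-north-up frame): v₁ = (-0.779, 0.546, -0.309), v₂ = (-0.961, -0.000, -0.276).
The plane normal is n = v₁ × v₂ ∝ (-0.150, 0.082, 0.524).
True dip = arccos(n_z / |n|) = arccos(0.9505) = 18.1°.
The horizontal component of n points toward azimuth atan2(n_x, n_y) = 299°, the dip direction.

true dip 18°, dip direction 300°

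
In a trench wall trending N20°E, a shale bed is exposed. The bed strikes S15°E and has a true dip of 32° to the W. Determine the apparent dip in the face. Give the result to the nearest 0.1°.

19.7°

Angle between strike (S15°E) and section (N20°E): β = 35°.
tan α = tan 32° × sin 35° = 0.6249 × 0.5736 = 0.3584
α = arctan(0.3584) = 19.72°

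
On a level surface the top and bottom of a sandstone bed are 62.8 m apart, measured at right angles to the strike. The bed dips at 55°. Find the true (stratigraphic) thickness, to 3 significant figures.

True thickness t = w · sin(dip) = 62.8 × sin 55°
t = 62.8 × 0.8192 = 51.443 m

51.4 m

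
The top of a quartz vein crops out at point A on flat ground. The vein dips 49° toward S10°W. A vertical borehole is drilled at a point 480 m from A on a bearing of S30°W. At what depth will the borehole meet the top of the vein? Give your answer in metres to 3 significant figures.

The hole lies 20° from the dip direction, so the down-dip offset is 480 × cos 20° = 451.05 m.
Depth = down-dip offset × tan(dip) = 451.05 × tan 49° = 451.05 × 1.1504
Depth = 518.88 m

519 m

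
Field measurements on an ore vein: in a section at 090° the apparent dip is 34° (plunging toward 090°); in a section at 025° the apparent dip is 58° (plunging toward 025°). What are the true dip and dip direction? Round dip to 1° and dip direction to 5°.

Each apparent-dip line lies in the plane. As unit vectors (x east, y north, z up), v₁ plunges 34°→090° and v₂ plunges 58°→025°.
Cross product v₁ × v₂ gives the pole to the plane: n ∝ (0.269, 0.578, 0.398).
Dip δ = arctan(|n_h|/n_z) = arctan(0.637/0.398) = 58.0°.
Dip direction = atan2(0.269, 0.578) = 25° (azimuth of n's horizontal projection).

true dip 58°, dip direction 025°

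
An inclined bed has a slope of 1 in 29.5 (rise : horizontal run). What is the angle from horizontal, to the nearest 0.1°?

tan θ = 1/29.5 = 0.0339
θ = arctan(0.0339) = 1.94°

1.9°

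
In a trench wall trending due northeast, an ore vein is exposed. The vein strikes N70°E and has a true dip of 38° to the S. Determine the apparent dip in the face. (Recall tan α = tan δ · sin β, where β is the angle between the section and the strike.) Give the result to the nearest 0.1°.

The section lies 25° from the strike.
tan(apparent dip) = tan 38° · sin 25° = 0.3302
α = arctan(0.3302) = 18.27°

18.3°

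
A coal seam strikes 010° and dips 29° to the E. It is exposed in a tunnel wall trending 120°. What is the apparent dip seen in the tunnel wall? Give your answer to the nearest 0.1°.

The strike is 010° and the section trends 120°; the acute angle between them is β = 70°.
tan(apparent dip) = tan 29° · sin 70° = 0.5209
α = arctan(0.5209) = 27.51°

27.5°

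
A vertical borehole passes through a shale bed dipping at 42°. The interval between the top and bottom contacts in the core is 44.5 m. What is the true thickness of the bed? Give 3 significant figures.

33.1 m

True thickness t = h · cos(dip) = 44.5 × cos 42°
t = 44.5 × 0.7431 = 33.070 m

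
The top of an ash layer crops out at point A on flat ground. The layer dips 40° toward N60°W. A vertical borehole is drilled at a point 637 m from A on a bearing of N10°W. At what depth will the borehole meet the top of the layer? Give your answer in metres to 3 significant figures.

344 m

The hole lies 50° from the dip direction, so the down-dip offset is 637 × cos 50° = 409.46 m.
Depth = down-dip offset × tan(dip) = 409.46 × tan 40° = 409.46 × 0.8391
Depth = 343.57 m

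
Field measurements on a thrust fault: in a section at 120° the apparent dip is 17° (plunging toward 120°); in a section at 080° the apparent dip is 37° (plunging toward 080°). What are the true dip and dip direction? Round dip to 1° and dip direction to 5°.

Each apparent-dip line lies in the plane. As unit vectors (x east, y north, z up), v₁ plunges 17°→120° and v₂ plunges 37°→080°.
Cross product v₁ × v₂ gives the pole to the plane: n ∝ (0.328, 0.268, 0.491).
True dip = arccos(n_z / |n|) = arccos(0.7567) = 40.8°.
Dip direction = azimuth of (n_x, n_y) = atan2(0.328, 0.268) = 51°.

true dip 41°, dip direction 050°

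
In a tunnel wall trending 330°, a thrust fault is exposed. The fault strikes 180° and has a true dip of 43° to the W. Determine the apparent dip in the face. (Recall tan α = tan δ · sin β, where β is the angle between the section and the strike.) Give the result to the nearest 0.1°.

25.0°

Angle between strike (180°) and section (330°): β = 30°.
tan(apparent dip) = tan 43° · sin 30° = 0.4663
apparent dip = arctan 0.4663 = 25.00°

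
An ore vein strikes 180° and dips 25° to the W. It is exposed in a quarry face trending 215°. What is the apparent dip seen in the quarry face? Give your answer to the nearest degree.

15°

The strike is 180° and the section trends 215°; the acute angle between them is β = 35°.
tan α = tan 25° × sin 35° = 0.4663 × 0.5736 = 0.2675
apparent dip = arctan 0.2675 = 14.97°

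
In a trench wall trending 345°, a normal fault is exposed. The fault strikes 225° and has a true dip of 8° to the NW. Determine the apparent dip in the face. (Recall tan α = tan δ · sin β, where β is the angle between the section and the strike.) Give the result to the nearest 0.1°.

The section lies 60° from the strike.
tan(apparent dip) = tan 8° · sin 60° = 0.1217
α = arctan(0.1217) = 6.94°

6.9°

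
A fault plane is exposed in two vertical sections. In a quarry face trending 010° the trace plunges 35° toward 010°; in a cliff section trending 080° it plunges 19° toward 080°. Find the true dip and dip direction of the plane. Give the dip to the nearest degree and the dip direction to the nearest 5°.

Represent each trace as a vector plunging at its apparent dip toward its trend (east-north-up frame): v₁ = (0.142, 0.807, -0.574), v₂ = (0.931, 0.164, -0.326).
n = v₁ × v₂ = (0.168, 0.488, 0.728) (taken with n_z > 0).
tan δ = √(n_x²+n_y²)/n_z = 0.516/0.728, so δ = 35.3°.
Dip direction = atan2(0.168, 0.488) = 19° (azimuth of n's horizontal projection).

true dip 35°, dip direction 020°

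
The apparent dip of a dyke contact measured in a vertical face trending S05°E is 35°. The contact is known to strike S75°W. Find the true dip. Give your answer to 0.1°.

35.4°

The section is 80° from the strike.
tan(true dip) = tan 35° / sin 80° = 0.7110
δ = arctan(0.7110) = 35.41°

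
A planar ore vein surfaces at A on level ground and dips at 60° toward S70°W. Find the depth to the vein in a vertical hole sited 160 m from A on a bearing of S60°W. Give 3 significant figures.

273 m

The hole lies 10° from the dip direction, so the down-dip offset is 160 × cos 10° = 157.57 m.
Depth = down-dip offset × tan(dip) = 157.57 × tan 60° = 157.57 × 1.7321
Depth = 272.92 m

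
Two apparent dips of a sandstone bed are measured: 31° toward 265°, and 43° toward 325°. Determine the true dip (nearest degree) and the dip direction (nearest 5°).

The two traces are lines in the plane: v₁ = (sin 265°·cos 31°, cos 265°·cos 31°, −sin 31°), v₂ = (sin 325°·cos 43°, cos 325°·cos 43°, −sin 43°).
The plane normal is n = v₁ × v₂ ∝ (-0.360, 0.366, 0.543).
tan δ = √(n_x²+n_y²)/n_z = 0.513/0.543, so δ = 43.4°.
The horizontal component of n points toward azimuth atan2(n_x, n_y) = 316°, the dip direction.

true dip 43°, dip direction 315°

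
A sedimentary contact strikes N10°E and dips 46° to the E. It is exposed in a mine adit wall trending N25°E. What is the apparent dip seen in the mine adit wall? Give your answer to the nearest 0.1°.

Angle between strike (N10°E) and section (N25°E): β = 15°.
tan α = tan 46° × sin 15° = 1.0355 × 0.2588 = 0.2680
apparent dip = arctan 0.2680 = 15.00°

15.0°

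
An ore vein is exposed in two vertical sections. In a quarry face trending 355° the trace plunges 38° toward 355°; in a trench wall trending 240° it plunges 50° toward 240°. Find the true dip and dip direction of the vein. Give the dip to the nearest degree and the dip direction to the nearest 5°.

Each apparent-dip line lies in the plane. As unit vectors (x east, y north, z up), v₁ plunges 38°→355° and v₂ plunges 50°→240°.
Cross product v₁ × v₂ gives the pole to the plane: n ∝ (-0.799, 0.290, 0.459).
tan δ = √(n_x²+n_y²)/n_z = 0.850/0.459, so δ = 61.6°.
Dip direction = azimuth of (n_x, n_y) = atan2(-0.799, 0.290) = 290°.

true dip 62°, dip direction 290°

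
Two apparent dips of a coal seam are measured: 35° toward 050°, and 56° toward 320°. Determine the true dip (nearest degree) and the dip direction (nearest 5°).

Each apparent-dip line lies in the plane. As unit vectors (x east, y north, z up), v₁ plunges 35°→050° and v₂ plunges 56°→320°.
n = v₁ × v₂ = (-0.191, 0.726, 0.458) (taken with n_z > 0).
Dip δ = arctan(|n_h|/n_z) = arctan(0.751/0.458) = 58.6°.
The horizontal component of n points toward azimuth atan2(n_x, n_y) = 345°, the dip direction.

true dip 59°, dip direction 345°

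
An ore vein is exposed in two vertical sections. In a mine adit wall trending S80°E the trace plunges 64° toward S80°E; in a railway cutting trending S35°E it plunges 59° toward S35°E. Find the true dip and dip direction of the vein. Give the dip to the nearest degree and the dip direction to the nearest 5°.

Each apparent-dip line lies in the plane. As unit vectors (x east, y north, z up), v₁ plunges 64°→S80°E and v₂ plunges 59°→S35°E.
The plane normal is n = v₁ × v₂ ∝ (0.314, -0.105, 0.160).
Dip δ = arctan(|n_h|/n_z) = arctan(0.331/0.160) = 64.2°.
Dip direction = atan2(0.314, -0.105) = 108° (azimuth of n's horizontal projection).

true dip 64°, dip direction 110°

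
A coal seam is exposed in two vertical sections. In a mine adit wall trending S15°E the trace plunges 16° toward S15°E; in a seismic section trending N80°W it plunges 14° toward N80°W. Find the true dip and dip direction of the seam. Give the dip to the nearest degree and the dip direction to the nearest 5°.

Represent each trace as a vector plunging at its apparent dip toward its trend (east-north-up frame): v₁ = (0.249, -0.929, -0.276), v₂ = (-0.956, 0.168, -0.242).
The plane normal is n = v₁ × v₂ ∝ (-0.271, -0.324, 0.845).
True dip = arccos(n_z / |n|) = arccos(0.8947) = 26.5°.
Dip direction = atan2(-0.271, -0.324) = 220° (azimuth of n's horizontal projection).

true dip 27°, dip direction 220°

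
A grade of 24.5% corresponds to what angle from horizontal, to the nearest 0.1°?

tan θ = 24.5/100 = 0.2450
θ = arctan(0.2450) = 13.77°

13.8°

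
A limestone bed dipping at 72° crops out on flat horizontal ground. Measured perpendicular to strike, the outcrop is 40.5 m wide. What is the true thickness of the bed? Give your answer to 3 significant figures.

38.5 m

True thickness t = w · sin(dip) = 40.5 × sin 72°
t = 40.5 × 0.9511 = 38.518 m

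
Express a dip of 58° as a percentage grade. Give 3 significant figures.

grade % = 100 × tan 58° = 100 × 1.6003

160%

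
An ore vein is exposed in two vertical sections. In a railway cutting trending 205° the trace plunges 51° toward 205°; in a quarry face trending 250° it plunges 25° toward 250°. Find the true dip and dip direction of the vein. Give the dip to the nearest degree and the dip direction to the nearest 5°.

The two traces are lines in the plane: v₁ = (sin 205°·cos 51°, cos 205°·cos 51°, −sin 51°), v₂ = (sin 250°·cos 25°, cos 250°·cos 25°, −sin 25°).
The plane normal is n = v₁ × v₂ ∝ (-0.000, -0.549, 0.403).
tan δ = √(n_x²+n_y²)/n_z = 0.549/0.403, so δ = 53.7°.
Dip direction = azimuth of (n_x, n_y) = atan2(-0.000, -0.549) = 180°.

true dip 54°, dip direction 180°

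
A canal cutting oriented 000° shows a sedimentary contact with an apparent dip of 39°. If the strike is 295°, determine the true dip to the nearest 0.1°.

41.8°

The section is 65° from the strike.
tan(true dip) = tan 39° / sin 65° = 0.8935
true dip = arctan 0.8935 = 41.78°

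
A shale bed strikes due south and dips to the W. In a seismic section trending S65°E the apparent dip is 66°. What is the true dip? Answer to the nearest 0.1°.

68.0°

The section is 65° from the strike.
tan(true dip) = tan 66° / sin 65° = 2.4782
true dip = arctan 2.4782 = 68.03°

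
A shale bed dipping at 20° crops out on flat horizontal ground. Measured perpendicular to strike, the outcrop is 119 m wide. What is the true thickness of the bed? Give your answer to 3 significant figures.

40.7 m

True thickness t = w · sin(dip) = 119 × sin 20°
t = 119 × 0.3420 = 40.700 m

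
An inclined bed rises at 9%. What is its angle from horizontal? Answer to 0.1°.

tan θ = 9/100 = 0.0900
θ = arctan(0.0900) = 5.14°

5.1°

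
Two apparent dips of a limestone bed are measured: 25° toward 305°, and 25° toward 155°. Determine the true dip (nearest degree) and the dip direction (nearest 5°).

Represent each trace as a vector plunging at its apparent dip toward its trend (east-north-up frame): v₁ = (-0.742, 0.520, -0.423), v₂ = (0.383, -0.821, -0.423).
The plane normal is n = v₁ × v₂ ∝ (-0.567, -0.476, 0.411).
tan δ = √(n_x²+n_y²)/n_z = 0.740/0.411, so δ = 61.0°.
Dip direction = atan2(-0.567, -0.476) = 230° (azimuth of n's horizontal projection).

true dip 61°, dip direction 230°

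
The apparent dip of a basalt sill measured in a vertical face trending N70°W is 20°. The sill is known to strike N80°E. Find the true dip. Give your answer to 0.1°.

The section is 30° from the strike.
tan(true dip) = tan 20° / sin 30° = 0.7279
δ = arctan(0.7279) = 36.05°

36.1°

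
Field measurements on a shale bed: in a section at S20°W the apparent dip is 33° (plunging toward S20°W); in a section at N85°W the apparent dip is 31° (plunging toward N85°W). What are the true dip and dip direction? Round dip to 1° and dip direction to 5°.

Represent each trace as a vector plunging at its apparent dip toward its trend (east-north-up frame): v₁ = (-0.287, -0.788, -0.545), v₂ = (-0.854, 0.075, -0.515).
Cross product v₁ × v₂ gives the pole to the plane: n ∝ (-0.447, -0.317, 0.694).
True dip = arccos(n_z / |n|) = arccos(0.7851) = 38.3°.
The horizontal component of n points toward azimuth atan2(n_x, n_y) = 235°, the dip direction.

true dip 38°, dip direction 235°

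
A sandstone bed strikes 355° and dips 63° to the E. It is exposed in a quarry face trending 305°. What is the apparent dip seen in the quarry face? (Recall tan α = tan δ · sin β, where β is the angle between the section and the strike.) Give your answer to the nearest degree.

56°

Angle between strike (355°) and section (305°): β = 50°.
tan α = tan 63° × sin 50° = 1.9626 × 0.7660 = 1.5034
α = arctan(1.5034) = 56.37°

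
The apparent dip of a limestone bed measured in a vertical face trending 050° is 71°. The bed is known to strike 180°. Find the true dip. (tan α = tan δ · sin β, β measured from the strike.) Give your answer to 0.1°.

The section is 50° from the strike.
tan δ = tan α / sin β = tan 71° / sin 50° = 2.9042 / 0.7660 = 3.7912
δ = arctan(3.7912) = 75.22°

75.2°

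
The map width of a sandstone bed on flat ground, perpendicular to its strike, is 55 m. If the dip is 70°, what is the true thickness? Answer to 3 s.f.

51.7 m

True thickness t = w · sin(dip) = 55 × sin 70°
t = 55 × 0.9397 = 51.683 m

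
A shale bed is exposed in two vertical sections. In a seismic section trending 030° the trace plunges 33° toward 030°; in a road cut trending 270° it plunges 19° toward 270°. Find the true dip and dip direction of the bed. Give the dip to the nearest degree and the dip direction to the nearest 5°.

true dip 45°, dip direction 340°

The two traces are lines in the plane: v₁ = (sin 30°·cos 33°, cos 30°·cos 33°, −sin 33°), v₂ = (sin 270°·cos 19°, cos 270°·cos 19°, −sin 19°).
n = v₁ × v₂ = (-0.236, 0.651, 0.687) (taken with n_z > 0).
Dip δ = arctan(|n_h|/n_z) = arctan(0.693/0.687) = 45.3°.
The horizontal component of n points toward azimuth atan2(n_x, n_y) = 340°, the dip direction.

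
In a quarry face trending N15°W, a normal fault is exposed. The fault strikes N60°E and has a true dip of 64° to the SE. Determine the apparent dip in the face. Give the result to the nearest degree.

63°

Angle between strike (N60°E) and section (N15°W): β = 75°.
tan α = tan 64° × sin 75° = 2.0503 × 0.9659 = 1.9804
apparent dip = arctan 1.9804 = 63.21°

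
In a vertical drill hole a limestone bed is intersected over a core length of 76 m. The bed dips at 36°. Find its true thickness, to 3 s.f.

True thickness t = h · cos(dip) = 76 × cos 36°
t = 76 × 0.8090 = 61.485 m

61.5 m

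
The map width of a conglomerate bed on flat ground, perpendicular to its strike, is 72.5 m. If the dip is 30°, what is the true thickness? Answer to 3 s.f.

36.2 m

True thickness t = w · sin(dip) = 72.5 × sin 30°
t = 72.5 × 0.5000 = 36.250 m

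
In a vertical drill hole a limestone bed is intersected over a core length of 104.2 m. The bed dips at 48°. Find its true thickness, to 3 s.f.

69.7 m

True thickness t = h · cos(dip) = 104.2 × cos 48°
t = 104.2 × 0.6691 = 69.723 m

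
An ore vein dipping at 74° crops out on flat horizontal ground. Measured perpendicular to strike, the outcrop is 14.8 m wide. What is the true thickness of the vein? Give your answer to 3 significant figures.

14.2 m

True thickness t = w · sin(dip) = 14.8 × sin 74°
t = 14.8 × 0.9613 = 14.227 m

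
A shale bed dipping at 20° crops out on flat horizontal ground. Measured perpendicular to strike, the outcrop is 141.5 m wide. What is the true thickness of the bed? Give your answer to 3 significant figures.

48.4 m

True thickness t = w · sin(dip) = 141.5 × sin 20°
t = 141.5 × 0.3420 = 48.396 m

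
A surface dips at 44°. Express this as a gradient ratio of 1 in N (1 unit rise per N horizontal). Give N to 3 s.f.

1 : N means tan θ = 1/N, so N = 1/tan 44° = 1/0.9657

1 in 1.04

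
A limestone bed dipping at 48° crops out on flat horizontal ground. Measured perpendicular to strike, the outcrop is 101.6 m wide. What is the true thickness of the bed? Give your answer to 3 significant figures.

75.5 m

True thickness t = w · sin(dip) = 101.6 × sin 48°
t = 101.6 × 0.7431 = 75.504 m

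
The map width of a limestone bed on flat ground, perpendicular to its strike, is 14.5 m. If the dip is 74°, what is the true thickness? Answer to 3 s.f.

True thickness t = w · sin(dip) = 14.5 × sin 74°
t = 14.5 × 0.9613 = 13.938 m

13.9 m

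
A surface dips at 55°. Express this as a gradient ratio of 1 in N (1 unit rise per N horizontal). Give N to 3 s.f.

1 in 0.700

1 : N means tan θ = 1/N, so N = 1/tan 55° = 1/1.4281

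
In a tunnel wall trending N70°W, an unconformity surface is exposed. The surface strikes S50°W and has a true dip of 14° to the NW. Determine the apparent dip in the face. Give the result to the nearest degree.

12°

The section lies 60° from the strike.
tan α = tan 14° × sin 60° = 0.2493 × 0.8660 = 0.2159
α = arctan(0.2159) = 12.18°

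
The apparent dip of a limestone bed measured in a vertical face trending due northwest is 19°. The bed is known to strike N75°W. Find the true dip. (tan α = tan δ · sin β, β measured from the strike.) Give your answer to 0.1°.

34.6°

The section is 30° from the strike.
tan δ = tan α / sin β = tan 19° / sin 30° = 0.3443 / 0.5000 = 0.6887
δ = arctan(0.6887) = 34.55°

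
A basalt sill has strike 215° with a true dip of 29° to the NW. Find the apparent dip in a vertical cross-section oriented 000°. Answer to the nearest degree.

The strike is 215° and the section trends 000°; the acute angle between them is β = 35°.
tan α = tan 29° × sin 35° = 0.5543 × 0.5736 = 0.3179
α = arctan(0.3179) = 17.64°

18°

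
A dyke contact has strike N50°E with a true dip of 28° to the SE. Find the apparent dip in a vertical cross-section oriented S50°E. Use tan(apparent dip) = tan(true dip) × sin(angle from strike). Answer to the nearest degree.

The strike is N50°E and the section trends S50°E; the acute angle between them is β = 80°.
tan α = tan 28° × sin 80° = 0.5317 × 0.9848 = 0.5236
apparent dip = arctan 0.5236 = 27.64°

28°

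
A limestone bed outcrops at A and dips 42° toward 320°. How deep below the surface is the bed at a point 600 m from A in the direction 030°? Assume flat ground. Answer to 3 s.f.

185 m

The hole lies 70° from the dip direction, so the down-dip offset is 600 × cos 70° = 205.21 m.
Depth = down-dip offset × tan(dip) = 205.21 × tan 42° = 205.21 × 0.9004
Depth = 184.77 m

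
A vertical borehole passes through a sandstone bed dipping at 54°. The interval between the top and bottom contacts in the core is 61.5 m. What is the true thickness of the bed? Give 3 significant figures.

True thickness t = h · cos(dip) = 61.5 × cos 54°
t = 61.5 × 0.5878 = 36.149 m

36.1 m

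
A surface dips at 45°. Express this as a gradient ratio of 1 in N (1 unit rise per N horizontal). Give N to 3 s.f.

1 : N means tan θ = 1/N, so N = 1/tan 45° = 1/1.0000

1 in 1.00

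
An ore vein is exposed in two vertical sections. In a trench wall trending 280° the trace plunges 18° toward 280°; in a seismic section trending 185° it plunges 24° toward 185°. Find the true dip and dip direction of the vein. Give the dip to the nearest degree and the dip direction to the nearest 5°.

Represent each trace as a vector plunging at its apparent dip toward its trend (east-north-up frame): v₁ = (-0.937, 0.165, -0.309), v₂ = (-0.080, -0.910, -0.407).
The plane normal is n = v₁ × v₂ ∝ (-0.348, -0.356, 0.866).
Dip δ = arctan(|n_h|/n_z) = arctan(0.498/0.866) = 29.9°.
The horizontal component of n points toward azimuth atan2(n_x, n_y) = 224°, the dip direction.

true dip 30°, dip direction 225°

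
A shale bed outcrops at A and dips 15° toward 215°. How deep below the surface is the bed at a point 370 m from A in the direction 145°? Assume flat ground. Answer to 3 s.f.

The hole lies 70° from the dip direction, so the down-dip offset is 370 × cos 70° = 126.55 m.
Depth = down-dip offset × tan(dip) = 126.55 × tan 15° = 126.55 × 0.2679
Depth = 33.91 m

33.9 m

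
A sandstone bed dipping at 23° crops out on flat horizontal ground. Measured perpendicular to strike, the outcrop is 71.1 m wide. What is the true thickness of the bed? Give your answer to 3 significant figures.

27.8 m

True thickness t = w · sin(dip) = 71.1 × sin 23°
t = 71.1 × 0.3907 = 27.781 m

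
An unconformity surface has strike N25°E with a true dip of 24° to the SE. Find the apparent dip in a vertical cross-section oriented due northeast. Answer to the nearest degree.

Angle between strike (N25°E) and section (due northeast): β = 20°.
tan(apparent dip) = tan 24° · sin 20° = 0.1523
apparent dip = arctan 0.1523 = 8.66°

9°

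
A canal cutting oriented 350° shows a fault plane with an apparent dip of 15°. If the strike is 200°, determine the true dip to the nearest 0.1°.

28.2°

β = acute angle between strike 200° and section 350° = 30°.
tan(true dip) = tan 15° / sin 30° = 0.5359
δ = arctan(0.5359) = 28.19°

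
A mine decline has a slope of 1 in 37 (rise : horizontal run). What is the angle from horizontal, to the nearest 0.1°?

1.5°

tan θ = 1/37 = 0.0270
θ = arctan(0.0270) = 1.55°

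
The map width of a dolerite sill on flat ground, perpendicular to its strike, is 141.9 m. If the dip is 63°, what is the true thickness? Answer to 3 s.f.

126 m

True thickness t = w · sin(dip) = 141.9 × sin 63°
t = 141.9 × 0.8910 = 126.434 m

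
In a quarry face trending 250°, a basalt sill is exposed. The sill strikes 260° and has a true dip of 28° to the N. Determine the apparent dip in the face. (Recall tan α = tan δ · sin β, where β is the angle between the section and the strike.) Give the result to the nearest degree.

5°

The section lies 10° from the strike.
tan(apparent dip) = tan 28° · sin 10° = 0.0923
α = arctan(0.0923) = 5.28°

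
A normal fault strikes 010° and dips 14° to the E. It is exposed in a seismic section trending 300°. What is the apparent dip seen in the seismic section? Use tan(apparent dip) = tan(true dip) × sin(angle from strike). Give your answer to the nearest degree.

13°

The section lies 70° from the strike.
tan α = tan 14° × sin 70° = 0.2493 × 0.9397 = 0.2343
apparent dip = arctan 0.2343 = 13.19°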